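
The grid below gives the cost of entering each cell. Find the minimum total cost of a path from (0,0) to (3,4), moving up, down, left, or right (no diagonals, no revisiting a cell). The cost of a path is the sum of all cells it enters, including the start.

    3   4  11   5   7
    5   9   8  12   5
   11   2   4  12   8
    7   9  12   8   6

Best path: r0c0→r0c1→r1c1→r2c1→r2c2→r2c3→r2c4→r3c4
Cost: 3 + 4 + 9 + 2 + 4 + 12 + 8 + 6 = 48

48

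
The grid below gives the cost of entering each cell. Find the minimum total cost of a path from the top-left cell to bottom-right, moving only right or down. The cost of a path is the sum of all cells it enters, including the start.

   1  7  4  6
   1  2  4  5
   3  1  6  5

16

One optimal route is r0c0 r1c0 r1c1 r2c1 r2c2 r2c3.
Its cost is 1 + 1 + 2 + 1 + 6 + 5 = 16.
For comparison, the top-then-right route costs 28.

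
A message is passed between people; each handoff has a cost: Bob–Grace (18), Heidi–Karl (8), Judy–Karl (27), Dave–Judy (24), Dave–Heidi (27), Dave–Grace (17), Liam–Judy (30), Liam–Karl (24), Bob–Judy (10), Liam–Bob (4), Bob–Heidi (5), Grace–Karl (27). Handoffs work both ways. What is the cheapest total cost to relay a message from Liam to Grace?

22

Comparing a few candidate routes:
Liam -> Karl -> Heidi -> Bob -> Grace: 24 + 8 + 5 + 18 = 55
Liam -> Bob -> Grace: 4 + 18 = 22
Liam -> Bob -> Heidi -> Dave -> Grace: 4 + 5 + 27 + 17 = 53
Liam -> Bob -> Heidi -> Karl -> Grace: 4 + 5 + 8 + 27 = 44
Liam -> Karl -> Grace: 24 + 27 = 51
The minimum is 22.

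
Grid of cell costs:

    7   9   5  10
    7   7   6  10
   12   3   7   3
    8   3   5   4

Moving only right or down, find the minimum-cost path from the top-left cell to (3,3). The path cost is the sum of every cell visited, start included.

36

Take [0,0] [1,0] [1,1] [2,1] [3,1] [3,2] [3,3] for a total of 7 + 7 + 7 + 3 + 3 + 5 + 4 = 36.
(Top row then right column would cost 48.)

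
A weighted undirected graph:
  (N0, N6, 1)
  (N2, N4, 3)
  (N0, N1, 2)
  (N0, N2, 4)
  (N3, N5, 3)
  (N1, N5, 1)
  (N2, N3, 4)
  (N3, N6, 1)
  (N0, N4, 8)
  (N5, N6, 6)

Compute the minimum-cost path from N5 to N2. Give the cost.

7

A few of the N5→N2 routes:
N5 -> N1 -> N0 -> N6 -> N3 -> N2: 1 + 2 + 1 + 1 + 4 = 9
N5 -> N3 -> N2: 3 + 4 = 7
N5 -> N1 -> N0 -> N2: 1 + 2 + 4 = 7
Shortest: 7.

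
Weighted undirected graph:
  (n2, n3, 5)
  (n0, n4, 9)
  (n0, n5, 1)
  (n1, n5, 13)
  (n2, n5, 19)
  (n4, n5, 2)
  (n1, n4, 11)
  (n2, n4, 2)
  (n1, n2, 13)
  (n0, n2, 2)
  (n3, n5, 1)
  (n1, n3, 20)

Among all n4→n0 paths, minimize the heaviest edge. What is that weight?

2

Some routes from n4 to n0:
n4→n5→n3→n2→n0: max(2, 1, 5, 2) = 5
n4→n2→n3→n5→n0: max(2, 5, 1, 1) = 5
n4→n5→n0: max(2, 1) = 2
n4→n2→n0: max(2, 2) = 2
n4→n0: max(9) = 9
n4→n1→n2→n0: max(11, 13, 2) = 13
Best route has worst link 2.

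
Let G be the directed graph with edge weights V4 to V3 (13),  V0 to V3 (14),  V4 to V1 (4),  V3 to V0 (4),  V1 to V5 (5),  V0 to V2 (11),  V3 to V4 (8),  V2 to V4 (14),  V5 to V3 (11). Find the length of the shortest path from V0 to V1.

Candidate routes:
V0-V2-V4-V1: 11 + 14 + 4 = 29
V0-V3-V4-V1: 14 + 8 + 4 = 26
Shortest: 26.

26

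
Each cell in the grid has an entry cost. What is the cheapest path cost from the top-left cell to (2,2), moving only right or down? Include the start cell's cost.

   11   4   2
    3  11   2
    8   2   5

Take (0,0) -> (0,1) -> (0,2) -> (1,2) -> (2,2) for a total of 11 + 4 + 2 + 2 + 5 = 24.

24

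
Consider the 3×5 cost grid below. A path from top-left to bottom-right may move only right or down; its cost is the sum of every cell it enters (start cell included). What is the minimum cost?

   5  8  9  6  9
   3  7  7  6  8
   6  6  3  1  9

One optimal route is (0,0) -> (1,0) -> (2,0) -> (2,1) -> (2,2) -> (2,3) -> (2,4).
Its cost is 5 + 3 + 6 + 6 + 3 + 1 + 9 = 33.
(Top row then right column would cost 54.)

33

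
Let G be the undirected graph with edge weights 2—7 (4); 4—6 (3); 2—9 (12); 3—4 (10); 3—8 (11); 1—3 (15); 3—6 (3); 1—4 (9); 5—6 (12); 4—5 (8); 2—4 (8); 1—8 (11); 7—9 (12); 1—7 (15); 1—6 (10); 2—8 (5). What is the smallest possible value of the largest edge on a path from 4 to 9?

A few of the 4→9 routes:
4→6→3→8→2→9: max(3, 3, 11, 5, 12) = 12
4→6→1→8→2→9: max(3, 10, 11, 5, 12) = 12
4→6→1→8→2→7→9: max(3, 10, 11, 5, 4, 12) = 12
4→6→3→8→2→7→9: max(3, 3, 11, 5, 4, 12) = 12
4→3→6→1→8→2→7→9: max(10, 3, 10, 11, 5, 4, 12) = 12
Smallest bottleneck: 12.

12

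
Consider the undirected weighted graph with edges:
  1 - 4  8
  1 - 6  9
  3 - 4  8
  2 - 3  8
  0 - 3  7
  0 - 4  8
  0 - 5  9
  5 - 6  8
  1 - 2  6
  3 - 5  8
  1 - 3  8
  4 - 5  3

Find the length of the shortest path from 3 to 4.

Some routes from 3 to 4:
3-0-4: 7 + 8 = 15
3-1-4: 8 + 8 = 16
3-5-4: 8 + 3 = 11
3-4: 8
The minimum is 8.

8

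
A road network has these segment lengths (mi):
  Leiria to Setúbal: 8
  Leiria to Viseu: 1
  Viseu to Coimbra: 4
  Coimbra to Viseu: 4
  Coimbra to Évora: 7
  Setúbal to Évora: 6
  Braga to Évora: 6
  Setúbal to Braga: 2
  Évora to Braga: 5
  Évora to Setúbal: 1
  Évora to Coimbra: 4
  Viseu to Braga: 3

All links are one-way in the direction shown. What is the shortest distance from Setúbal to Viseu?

14

Candidate routes:
Setúbal → Braga → Évora → Coimbra → Viseu: 2 + 6 + 4 + 4 = 16
Setúbal → Évora → Coimbra → Viseu: 6 + 4 + 4 = 14
The minimum is 14 mi.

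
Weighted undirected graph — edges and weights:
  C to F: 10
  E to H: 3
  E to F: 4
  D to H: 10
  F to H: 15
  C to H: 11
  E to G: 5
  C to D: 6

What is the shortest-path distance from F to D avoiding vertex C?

17

Candidate routes:
F -> H -> D: 15 + 10 = 25
F -> E -> H -> D: 4 + 3 + 10 = 17
The minimum is 17.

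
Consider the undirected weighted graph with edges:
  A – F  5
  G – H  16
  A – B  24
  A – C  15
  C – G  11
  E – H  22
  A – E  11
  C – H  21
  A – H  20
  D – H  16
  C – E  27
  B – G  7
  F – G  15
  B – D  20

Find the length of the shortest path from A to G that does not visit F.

Comparing a few candidate routes:
A-C-G: 15 + 11 = 26
A-H-G: 20 + 16 = 36
A-E-H-G: 11 + 22 + 16 = 49
A-B-G: 24 + 7 = 31
The minimum is 26.

26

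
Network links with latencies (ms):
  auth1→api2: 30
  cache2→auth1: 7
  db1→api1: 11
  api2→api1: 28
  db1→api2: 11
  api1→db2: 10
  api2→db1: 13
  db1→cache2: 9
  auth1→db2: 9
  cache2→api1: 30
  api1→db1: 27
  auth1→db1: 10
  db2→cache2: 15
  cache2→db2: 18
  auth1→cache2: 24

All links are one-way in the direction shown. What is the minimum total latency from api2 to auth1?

Paths from api2 to auth1:
api2-db1-cache2-auth1: 13 + 9 + 7 = 29
api2-api1-db2-cache2-auth1: 28 + 10 + 15 + 7 = 60
api2-db1-api1-db2-cache2-auth1: 13 + 11 + 10 + 15 + 7 = 56
api2-api1-db1-cache2-auth1: 28 + 27 + 9 + 7 = 71
Shortest: 29 ms.

29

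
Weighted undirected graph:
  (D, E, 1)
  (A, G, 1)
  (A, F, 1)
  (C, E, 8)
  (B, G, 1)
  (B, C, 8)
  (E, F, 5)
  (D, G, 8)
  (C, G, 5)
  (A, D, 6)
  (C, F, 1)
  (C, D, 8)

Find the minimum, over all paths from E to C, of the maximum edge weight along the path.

Some routes from E to C:
E→F→A→G→C: max(5, 1, 1, 5) = 5
E→F→A→D→G→C: max(5, 1, 6, 8, 5) = 8
E→F→C: max(5, 1) = 5
E→F→A→D→C: max(5, 1, 6, 8) = 8
E→D→A→G→C: max(1, 6, 1, 5) = 6
E→D→A→F→C: max(1, 6, 1, 1) = 6
Best route has worst link 5.

5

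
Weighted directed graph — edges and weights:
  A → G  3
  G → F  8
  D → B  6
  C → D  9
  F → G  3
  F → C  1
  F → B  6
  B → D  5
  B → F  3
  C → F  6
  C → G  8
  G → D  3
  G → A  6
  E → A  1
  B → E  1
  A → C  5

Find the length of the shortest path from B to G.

Comparing a few candidate routes:
B-F-C-G: 3 + 1 + 8 = 12
B-F-G: 3 + 3 = 6
B-E-A-G: 1 + 1 + 3 = 5
Best route has total 5.

5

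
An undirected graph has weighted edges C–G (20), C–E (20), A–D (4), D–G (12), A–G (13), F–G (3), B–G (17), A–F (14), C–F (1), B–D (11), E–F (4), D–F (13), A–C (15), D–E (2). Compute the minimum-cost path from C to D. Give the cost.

Some routes from C to D:
C - F - G - D: 1 + 3 + 12 = 16
C - A - D: 15 + 4 = 19
C - F - D: 1 + 13 = 14
C - F - E - D: 1 + 4 + 2 = 7
Best route has total 7.

7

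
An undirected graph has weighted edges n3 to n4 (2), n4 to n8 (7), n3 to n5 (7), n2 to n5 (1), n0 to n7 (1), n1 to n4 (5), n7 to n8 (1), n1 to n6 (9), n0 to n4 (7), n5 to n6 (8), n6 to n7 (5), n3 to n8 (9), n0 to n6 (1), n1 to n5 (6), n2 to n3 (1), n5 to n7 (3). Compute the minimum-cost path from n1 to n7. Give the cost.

Comparing a few candidate routes:
n1 → n4 → n0 → n7: 5 + 7 + 1 = 13
n1 → n6 → n7: 9 + 5 = 14
n1 → n5 → n7: 6 + 3 = 9
n1 → n6 → n0 → n7: 9 + 1 + 1 = 11
n1 → n4 → n3 → n2 → n5 → n7: 5 + 2 + 1 + 1 + 3 = 12
n1 → n4 → n8 → n7: 5 + 7 + 1 = 13
Shortest: 9.

9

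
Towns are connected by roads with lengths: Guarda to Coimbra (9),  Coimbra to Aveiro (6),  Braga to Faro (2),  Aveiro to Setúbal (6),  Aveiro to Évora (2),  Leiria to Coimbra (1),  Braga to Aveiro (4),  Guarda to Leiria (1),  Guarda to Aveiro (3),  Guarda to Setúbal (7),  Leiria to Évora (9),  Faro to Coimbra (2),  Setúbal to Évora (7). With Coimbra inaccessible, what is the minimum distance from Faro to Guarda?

Comparing a few candidate routes:
Faro → Braga → Aveiro → Évora → Leiria → Guarda: 2 + 4 + 2 + 9 + 1 = 18
Faro → Braga → Aveiro → Guarda: 2 + 4 + 3 = 9
Faro → Braga → Aveiro → Setúbal → Guarda: 2 + 4 + 6 + 7 = 19
Shortest: 9.

9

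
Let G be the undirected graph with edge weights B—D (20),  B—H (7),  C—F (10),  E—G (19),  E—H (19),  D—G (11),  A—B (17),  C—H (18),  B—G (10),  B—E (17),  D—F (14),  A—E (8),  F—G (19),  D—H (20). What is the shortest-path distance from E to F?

Comparing a few candidate routes:
E→G→F: 19 + 19 = 38
E→H→C→F: 19 + 18 + 10 = 47
E→G→D→F: 19 + 11 + 14 = 44
E→B→G→F: 17 + 10 + 19 = 46
The minimum is 38.

38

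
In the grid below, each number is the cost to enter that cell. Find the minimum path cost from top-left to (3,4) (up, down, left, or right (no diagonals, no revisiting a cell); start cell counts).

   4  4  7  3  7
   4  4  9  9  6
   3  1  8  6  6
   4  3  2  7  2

26

One optimal route is [0,0] -> [1,0] -> [2,0] -> [2,1] -> [3,1] -> [3,2] -> [3,3] -> [3,4].
Its cost is 4 + 4 + 3 + 1 + 3 + 2 + 7 + 2 = 26.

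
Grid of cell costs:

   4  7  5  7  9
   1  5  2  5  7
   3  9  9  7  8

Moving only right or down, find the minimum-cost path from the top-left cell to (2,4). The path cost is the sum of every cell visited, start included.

32

Cheapest: [0,0] → [1,0] → [1,1] → [1,2] → [1,3] → [1,4] → [2,4]
  4 + 1 + 5 + 2 + 5 + 7 + 8 = 32
(Top row then right column would cost 47.)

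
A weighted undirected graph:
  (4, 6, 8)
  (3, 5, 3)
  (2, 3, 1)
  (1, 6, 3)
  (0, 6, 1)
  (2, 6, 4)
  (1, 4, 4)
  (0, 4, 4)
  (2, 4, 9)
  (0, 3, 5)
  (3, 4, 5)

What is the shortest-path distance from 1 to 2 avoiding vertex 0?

Checking several routes:
1 - 6 - 2: 3 + 4 = 7
1 - 4 - 3 - 2: 4 + 5 + 1 = 10
1 - 4 - 2: 4 + 9 = 13
Best route has total 7.

7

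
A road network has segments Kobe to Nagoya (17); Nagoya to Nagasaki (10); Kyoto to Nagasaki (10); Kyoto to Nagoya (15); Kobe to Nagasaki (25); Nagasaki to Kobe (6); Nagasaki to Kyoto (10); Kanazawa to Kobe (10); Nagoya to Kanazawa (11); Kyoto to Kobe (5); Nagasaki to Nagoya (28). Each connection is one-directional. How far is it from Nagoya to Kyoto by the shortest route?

Candidate routes:
Nagoya -> Kanazawa -> Kobe -> Nagasaki -> Kyoto: 11 + 10 + 25 + 10 = 56
Nagoya -> Nagasaki -> Kyoto: 10 + 10 = 20
Best route has total 20 mi.

20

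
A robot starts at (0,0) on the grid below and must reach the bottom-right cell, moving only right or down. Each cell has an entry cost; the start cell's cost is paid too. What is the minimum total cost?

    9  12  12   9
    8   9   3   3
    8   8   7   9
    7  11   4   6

46

Cheapest: (0,0) (1,0) (1,1) (1,2) (2,2) (3,2) (3,3)
  9 + 8 + 9 + 3 + 7 + 4 + 6 = 46
(Top row then right column would cost 60.)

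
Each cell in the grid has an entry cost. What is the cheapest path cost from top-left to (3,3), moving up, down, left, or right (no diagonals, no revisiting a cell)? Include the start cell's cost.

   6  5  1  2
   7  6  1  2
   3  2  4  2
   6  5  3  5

22

Take r0c0 → r0c1 → r0c2 → r1c2 → r1c3 → r2c3 → r3c3 for a total of 6 + 5 + 1 + 1 + 2 + 2 + 5 = 22.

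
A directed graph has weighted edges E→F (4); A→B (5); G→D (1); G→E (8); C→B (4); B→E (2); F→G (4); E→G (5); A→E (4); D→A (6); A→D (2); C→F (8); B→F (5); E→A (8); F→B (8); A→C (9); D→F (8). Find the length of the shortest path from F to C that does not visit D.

Routes from F to C avoiding D:
F → B → E → A → C: 8 + 2 + 8 + 9 = 27
F → G → E → A → C: 4 + 8 + 8 + 9 = 29
The minimum is 27.

27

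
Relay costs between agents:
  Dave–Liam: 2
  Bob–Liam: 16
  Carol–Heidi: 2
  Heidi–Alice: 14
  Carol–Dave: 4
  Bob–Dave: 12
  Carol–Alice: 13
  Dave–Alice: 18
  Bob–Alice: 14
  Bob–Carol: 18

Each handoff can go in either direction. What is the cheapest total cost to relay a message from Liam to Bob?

14

Some routes from Liam to Bob:
Liam - Dave - Carol - Bob: 2 + 4 + 18 = 24
Liam - Dave - Carol - Alice - Bob: 2 + 4 + 13 + 14 = 33
Liam - Dave - Bob: 2 + 12 = 14
Liam - Bob: 16
Best route has total 14.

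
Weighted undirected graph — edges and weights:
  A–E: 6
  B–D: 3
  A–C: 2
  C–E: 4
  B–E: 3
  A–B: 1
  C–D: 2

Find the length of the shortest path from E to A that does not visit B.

Paths from E to A avoiding B:
E - A: 6
E - C - A: 4 + 2 = 6
Best route has total 6.

6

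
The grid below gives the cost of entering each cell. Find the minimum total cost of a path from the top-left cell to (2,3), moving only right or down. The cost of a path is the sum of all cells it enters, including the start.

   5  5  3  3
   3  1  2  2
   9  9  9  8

One optimal route is (0,0) (1,0) (1,1) (1,2) (1,3) (2,3).
Its cost is 5 + 3 + 1 + 2 + 2 + 8 = 21.
For comparison, the top-then-right route costs 26.

21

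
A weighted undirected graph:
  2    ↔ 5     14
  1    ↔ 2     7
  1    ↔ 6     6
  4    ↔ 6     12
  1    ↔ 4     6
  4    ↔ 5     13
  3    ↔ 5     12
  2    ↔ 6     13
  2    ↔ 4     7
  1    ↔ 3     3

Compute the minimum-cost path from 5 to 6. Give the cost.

21

Some routes from 5 to 6:
5 -> 4 -> 6: 13 + 12 = 25
5 -> 3 -> 1 -> 6: 12 + 3 + 6 = 21
5 -> 2 -> 1 -> 6: 14 + 7 + 6 = 27
5 -> 4 -> 1 -> 6: 13 + 6 + 6 = 25
The minimum is 21.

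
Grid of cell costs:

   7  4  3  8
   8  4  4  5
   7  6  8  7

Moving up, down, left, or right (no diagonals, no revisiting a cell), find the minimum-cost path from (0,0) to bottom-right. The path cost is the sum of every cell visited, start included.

30

Cheapest: r0c0 r0c1 r0c2 r1c2 r1c3 r2c3
  7 + 4 + 3 + 4 + 5 + 7 = 30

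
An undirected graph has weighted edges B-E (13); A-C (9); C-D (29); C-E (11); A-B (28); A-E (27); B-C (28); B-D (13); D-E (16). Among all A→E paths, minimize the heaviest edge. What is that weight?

Some routes from A to E:
A-C-E: max(9, 11) = 11
A-C-B-D-E: max(9, 28, 13, 16) = 28
A-E: max(27) = 27
Best route has worst link 11.

11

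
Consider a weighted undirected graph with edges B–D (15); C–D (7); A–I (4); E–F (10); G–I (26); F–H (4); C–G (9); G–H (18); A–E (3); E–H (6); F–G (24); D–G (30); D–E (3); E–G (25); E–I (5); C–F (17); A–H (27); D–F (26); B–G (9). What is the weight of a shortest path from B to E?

Comparing a few candidate routes:
B-G-H-E: 9 + 18 + 6 = 33
B-D-E: 15 + 3 = 18
B-G-C-D-E: 9 + 9 + 7 + 3 = 28
Best route has total 18.

18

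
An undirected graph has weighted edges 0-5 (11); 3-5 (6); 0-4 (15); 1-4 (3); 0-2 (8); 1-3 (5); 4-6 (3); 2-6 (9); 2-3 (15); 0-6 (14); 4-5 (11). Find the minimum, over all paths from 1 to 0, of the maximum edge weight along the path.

9

Comparing a few candidate routes:
1→3→5→4→6→2→0: max(5, 6, 11, 3, 9, 8) = 11
1→4→6→2→0: max(3, 3, 9, 8) = 9
1→4→5→0: max(3, 11, 11) = 11
1→3→5→4→6→0: max(5, 6, 11, 3, 14) = 14
1→4→6→0: max(3, 3, 14) = 14
1→3→5→0: max(5, 6, 11) = 11
Smallest bottleneck: 9.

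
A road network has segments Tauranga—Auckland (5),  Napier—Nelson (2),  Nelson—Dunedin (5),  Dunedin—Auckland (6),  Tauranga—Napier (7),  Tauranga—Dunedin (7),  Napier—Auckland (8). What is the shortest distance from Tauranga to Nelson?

Comparing a few candidate routes:
Tauranga → Auckland → Dunedin → Nelson: 5 + 6 + 5 = 16
Tauranga → Auckland → Napier → Nelson: 5 + 8 + 2 = 15
Tauranga → Dunedin → Nelson: 7 + 5 = 12
Tauranga → Napier → Nelson: 7 + 2 = 9
Best route has total 9.

9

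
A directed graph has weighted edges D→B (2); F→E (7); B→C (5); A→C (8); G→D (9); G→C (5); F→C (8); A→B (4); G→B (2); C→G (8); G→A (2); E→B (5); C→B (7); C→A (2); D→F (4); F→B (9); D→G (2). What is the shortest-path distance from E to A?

12

Candidate routes:
E → B → C → A: 5 + 5 + 2 = 12
E → B → C → G → A: 5 + 5 + 8 + 2 = 20
The minimum is 12.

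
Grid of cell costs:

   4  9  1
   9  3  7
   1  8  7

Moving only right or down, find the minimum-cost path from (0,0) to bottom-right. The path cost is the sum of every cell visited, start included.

28

Take r0c0 r0c1 r0c2 r1c2 r2c2 for a total of 4 + 9 + 1 + 7 + 7 = 28.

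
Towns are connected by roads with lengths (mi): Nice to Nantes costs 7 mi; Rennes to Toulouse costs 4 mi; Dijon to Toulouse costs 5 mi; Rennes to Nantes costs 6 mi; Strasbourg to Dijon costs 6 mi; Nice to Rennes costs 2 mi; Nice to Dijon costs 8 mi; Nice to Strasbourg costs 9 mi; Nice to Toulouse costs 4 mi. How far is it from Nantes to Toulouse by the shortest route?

10

A few of the Nantes→Toulouse routes:
Nantes - Nice - Toulouse: 7 + 4 = 11
Nantes - Rennes - Nice - Toulouse: 6 + 2 + 4 = 12
Nantes - Nice - Rennes - Toulouse: 7 + 2 + 4 = 13
Nantes - Rennes - Toulouse: 6 + 4 = 10
Shortest: 10 mi.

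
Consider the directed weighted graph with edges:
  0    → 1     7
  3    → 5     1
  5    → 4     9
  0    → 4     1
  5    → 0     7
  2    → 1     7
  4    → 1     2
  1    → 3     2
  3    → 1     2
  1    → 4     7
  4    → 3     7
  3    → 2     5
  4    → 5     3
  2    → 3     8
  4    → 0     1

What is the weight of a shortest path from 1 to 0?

Routes from 1 to 0:
1-4-0: 7 + 1 = 8
1-4-5-0: 7 + 3 + 7 = 17
1-3-5-0: 2 + 1 + 7 = 10
1-4-3-5-0: 7 + 7 + 1 + 7 = 22
1-3-5-4-0: 2 + 1 + 9 + 1 = 13
The minimum is 8.

8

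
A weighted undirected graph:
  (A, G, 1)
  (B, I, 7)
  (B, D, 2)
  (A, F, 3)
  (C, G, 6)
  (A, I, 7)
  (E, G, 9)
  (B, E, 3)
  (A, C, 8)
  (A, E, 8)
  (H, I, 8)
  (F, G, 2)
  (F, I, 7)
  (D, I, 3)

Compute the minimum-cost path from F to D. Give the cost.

Comparing a few candidate routes:
F-G-A-I-D: 2 + 1 + 7 + 3 = 13
F-A-I-D: 3 + 7 + 3 = 13
F-I-D: 7 + 3 = 10
Shortest: 10.

10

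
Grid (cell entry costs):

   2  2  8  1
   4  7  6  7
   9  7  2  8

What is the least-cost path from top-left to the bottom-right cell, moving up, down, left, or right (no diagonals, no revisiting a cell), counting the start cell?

Best path: [0,0] [0,1] [1,1] [1,2] [2,2] [2,3]
Cost: 2 + 2 + 7 + 6 + 2 + 8 = 27

27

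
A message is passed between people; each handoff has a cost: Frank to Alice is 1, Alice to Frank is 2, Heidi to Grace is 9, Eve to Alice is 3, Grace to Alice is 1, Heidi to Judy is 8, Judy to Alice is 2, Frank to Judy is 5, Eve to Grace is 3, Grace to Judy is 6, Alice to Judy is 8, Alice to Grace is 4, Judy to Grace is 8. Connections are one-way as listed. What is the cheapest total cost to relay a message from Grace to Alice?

1

Routes from Grace to Alice:
Grace -> Alice: 1
Grace -> Judy -> Alice: 6 + 2 = 8
The minimum is 1.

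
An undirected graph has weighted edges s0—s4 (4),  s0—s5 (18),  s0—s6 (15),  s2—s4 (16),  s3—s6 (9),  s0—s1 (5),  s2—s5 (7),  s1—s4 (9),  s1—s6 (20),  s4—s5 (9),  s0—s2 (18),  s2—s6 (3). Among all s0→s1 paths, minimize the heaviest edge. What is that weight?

Checking several routes:
s0→s2→s5→s4→s1: max(18, 7, 9, 9) = 18
s0→s6→s2→s4→s1: max(15, 3, 16, 9) = 16
s0→s1: max(5) = 5
s0→s6→s2→s5→s4→s1: max(15, 3, 7, 9, 9) = 15
s0→s2→s4→s1: max(18, 16, 9) = 18
s0→s4→s1: max(4, 9) = 9
The minimum achievable maximum is 5.

5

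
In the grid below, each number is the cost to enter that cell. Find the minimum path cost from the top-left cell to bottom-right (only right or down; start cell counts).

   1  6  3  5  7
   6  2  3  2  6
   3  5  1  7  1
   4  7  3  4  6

26

Take r0c0 -> r0c1 -> r1c1 -> r1c2 -> r2c2 -> r3c2 -> r3c3 -> r3c4 for a total of 1 + 6 + 2 + 3 + 1 + 3 + 4 + 6 = 26.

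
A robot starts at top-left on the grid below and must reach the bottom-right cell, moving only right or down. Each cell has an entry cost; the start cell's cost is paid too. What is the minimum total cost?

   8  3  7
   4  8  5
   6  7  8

31

Take [0,0]→[0,1]→[0,2]→[1,2]→[2,2] for a total of 8 + 3 + 7 + 5 + 8 = 31.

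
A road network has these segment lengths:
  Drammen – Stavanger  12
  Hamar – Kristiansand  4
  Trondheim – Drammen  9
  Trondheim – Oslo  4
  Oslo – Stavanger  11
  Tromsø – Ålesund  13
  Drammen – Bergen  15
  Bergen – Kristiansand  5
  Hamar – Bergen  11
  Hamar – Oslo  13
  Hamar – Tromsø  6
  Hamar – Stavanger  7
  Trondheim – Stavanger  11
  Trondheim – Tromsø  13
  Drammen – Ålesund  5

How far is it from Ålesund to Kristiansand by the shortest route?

Comparing a few candidate routes:
Ålesund-Drammen-Trondheim-Oslo-Hamar-Kristiansand: 5 + 9 + 4 + 13 + 4 = 35
Ålesund-Drammen-Stavanger-Hamar-Kristiansand: 5 + 12 + 7 + 4 = 28
Ålesund-Tromsø-Hamar-Kristiansand: 13 + 6 + 4 = 23
Ålesund-Drammen-Bergen-Kristiansand: 5 + 15 + 5 = 25
Ålesund-Tromsø-Hamar-Bergen-Kristiansand: 13 + 6 + 11 + 5 = 35
Best route has total 23.

23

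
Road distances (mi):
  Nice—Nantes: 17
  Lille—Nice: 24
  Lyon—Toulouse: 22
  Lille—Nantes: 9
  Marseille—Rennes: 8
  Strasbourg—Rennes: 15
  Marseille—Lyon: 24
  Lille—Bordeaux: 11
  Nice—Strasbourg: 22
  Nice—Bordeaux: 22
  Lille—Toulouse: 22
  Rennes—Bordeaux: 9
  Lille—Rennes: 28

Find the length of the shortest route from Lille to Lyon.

44

Some routes from Lille to Lyon:
Lille - Toulouse - Lyon: 22 + 22 = 44
Lille - Bordeaux - Rennes - Marseille - Lyon: 11 + 9 + 8 + 24 = 52
Lille - Rennes - Marseille - Lyon: 28 + 8 + 24 = 60
Lille - Nice - Bordeaux - Rennes - Marseille - Lyon: 24 + 22 + 9 + 8 + 24 = 87
Lille - Nantes - Nice - Bordeaux - Rennes - Marseille - Lyon: 9 + 17 + 22 + 9 + 8 + 24 = 89
Best route has total 44 mi.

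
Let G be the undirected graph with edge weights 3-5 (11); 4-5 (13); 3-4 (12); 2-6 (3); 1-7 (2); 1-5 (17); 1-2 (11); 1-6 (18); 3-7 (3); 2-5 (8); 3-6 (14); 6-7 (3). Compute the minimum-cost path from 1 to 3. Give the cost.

5

Checking several routes:
1 → 2 → 6 → 3: 11 + 3 + 14 = 28
1 → 2 → 6 → 7 → 3: 11 + 3 + 3 + 3 = 20
1 → 7 → 3: 2 + 3 = 5
1 → 7 → 6 → 3: 2 + 3 + 14 = 19
1 → 6 → 7 → 3: 18 + 3 + 3 = 24
1 → 7 → 6 → 2 → 5 → 3: 2 + 3 + 3 + 8 + 11 = 27
Shortest: 5.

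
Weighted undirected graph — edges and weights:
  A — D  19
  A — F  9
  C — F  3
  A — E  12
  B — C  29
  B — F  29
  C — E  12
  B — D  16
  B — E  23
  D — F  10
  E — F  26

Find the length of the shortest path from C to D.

13

Comparing a few candidate routes:
C - E - A - D: 12 + 12 + 19 = 43
C - F - D: 3 + 10 = 13
C - F - A - D: 3 + 9 + 19 = 31
C - E - A - F - D: 12 + 12 + 9 + 10 = 43
Best route has total 13.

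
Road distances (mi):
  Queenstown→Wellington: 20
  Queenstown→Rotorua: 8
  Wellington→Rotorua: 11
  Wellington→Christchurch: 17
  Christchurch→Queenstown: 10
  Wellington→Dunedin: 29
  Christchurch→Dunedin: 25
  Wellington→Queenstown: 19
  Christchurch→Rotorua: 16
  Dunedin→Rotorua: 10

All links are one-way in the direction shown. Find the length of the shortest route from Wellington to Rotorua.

11

A few of the Wellington→Rotorua routes:
Wellington-Rotorua: 11
Wellington-Christchurch-Rotorua: 17 + 16 = 33
Wellington-Queenstown-Rotorua: 19 + 8 = 27
The minimum is 11 mi.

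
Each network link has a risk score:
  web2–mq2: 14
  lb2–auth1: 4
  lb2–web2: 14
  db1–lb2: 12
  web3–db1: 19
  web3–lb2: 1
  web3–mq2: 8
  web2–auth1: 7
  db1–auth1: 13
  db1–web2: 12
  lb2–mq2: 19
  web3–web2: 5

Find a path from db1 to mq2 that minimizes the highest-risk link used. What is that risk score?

Comparing a few candidate routes:
db1→web2→web3→mq2: max(12, 5, 8) = 12
db1→lb2→web3→mq2: max(12, 1, 8) = 12
db1→auth1→lb2→web3→mq2: max(13, 4, 1, 8) = 13
db1→lb2→auth1→web2→web3→mq2: max(12, 4, 7, 5, 8) = 12
db1→auth1→web2→web3→mq2: max(13, 7, 5, 8) = 13
db1→web2→auth1→lb2→web3→mq2: max(12, 7, 4, 1, 8) = 12
The minimum achievable maximum is 12.

12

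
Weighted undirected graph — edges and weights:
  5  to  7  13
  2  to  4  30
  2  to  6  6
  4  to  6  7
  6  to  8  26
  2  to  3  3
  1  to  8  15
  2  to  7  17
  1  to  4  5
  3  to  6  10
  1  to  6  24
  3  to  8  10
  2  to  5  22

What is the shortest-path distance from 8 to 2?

13

Checking several routes:
8 - 3 - 6 - 2: 10 + 10 + 6 = 26
8 - 3 - 2: 10 + 3 = 13
8 - 6 - 2: 26 + 6 = 32
8 - 1 - 4 - 6 - 2: 15 + 5 + 7 + 6 = 33
8 - 6 - 3 - 2: 26 + 10 + 3 = 39
The minimum is 13.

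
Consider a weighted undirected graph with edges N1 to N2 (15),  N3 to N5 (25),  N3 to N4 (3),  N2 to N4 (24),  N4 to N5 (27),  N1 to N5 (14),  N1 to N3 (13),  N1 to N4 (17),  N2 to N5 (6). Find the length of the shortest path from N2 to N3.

A few of the N2→N3 routes:
N2→N5→N1→N3: 6 + 14 + 13 = 33
N2→N1→N4→N3: 15 + 17 + 3 = 35
N2→N5→N3: 6 + 25 = 31
N2→N4→N3: 24 + 3 = 27
N2→N1→N3: 15 + 13 = 28
Shortest: 27.

27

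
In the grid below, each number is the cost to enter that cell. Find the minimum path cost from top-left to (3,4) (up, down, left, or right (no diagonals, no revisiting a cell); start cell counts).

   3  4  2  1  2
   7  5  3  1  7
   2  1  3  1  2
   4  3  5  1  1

14

Cheapest: r0c0 -> r0c1 -> r0c2 -> r0c3 -> r1c3 -> r2c3 -> r3c3 -> r3c4
  3 + 4 + 2 + 1 + 1 + 1 + 1 + 1 = 14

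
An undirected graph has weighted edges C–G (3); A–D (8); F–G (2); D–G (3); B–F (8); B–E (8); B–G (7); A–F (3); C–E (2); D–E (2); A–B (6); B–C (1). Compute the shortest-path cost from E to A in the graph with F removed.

9

Comparing a few candidate routes:
E -> D -> G -> C -> B -> A: 2 + 3 + 3 + 1 + 6 = 15
E -> C -> G -> B -> A: 2 + 3 + 7 + 6 = 18
E -> B -> A: 8 + 6 = 14
E -> C -> G -> D -> A: 2 + 3 + 3 + 8 = 16
E -> D -> A: 2 + 8 = 10
E -> C -> B -> A: 2 + 1 + 6 = 9
Best route has total 9.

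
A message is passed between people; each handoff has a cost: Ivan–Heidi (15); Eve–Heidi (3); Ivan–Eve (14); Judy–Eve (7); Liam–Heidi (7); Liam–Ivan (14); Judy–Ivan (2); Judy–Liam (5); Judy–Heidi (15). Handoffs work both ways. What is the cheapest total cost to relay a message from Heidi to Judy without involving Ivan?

10

Candidate routes:
Heidi→Eve→Judy: 3 + 7 = 10
Heidi→Liam→Judy: 7 + 5 = 12
Heidi→Judy: 15
Shortest: 10.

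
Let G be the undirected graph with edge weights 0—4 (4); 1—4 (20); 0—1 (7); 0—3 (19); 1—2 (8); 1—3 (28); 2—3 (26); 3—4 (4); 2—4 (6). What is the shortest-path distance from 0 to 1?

7

Comparing a few candidate routes:
0 - 4 - 2 - 1: 4 + 6 + 8 = 18
0 - 4 - 3 - 2 - 1: 4 + 4 + 26 + 8 = 42
0 - 4 - 1: 4 + 20 = 24
0 - 4 - 3 - 1: 4 + 4 + 28 = 36
0 - 3 - 4 - 2 - 1: 19 + 4 + 6 + 8 = 37
0 - 1: 7
Best route has total 7.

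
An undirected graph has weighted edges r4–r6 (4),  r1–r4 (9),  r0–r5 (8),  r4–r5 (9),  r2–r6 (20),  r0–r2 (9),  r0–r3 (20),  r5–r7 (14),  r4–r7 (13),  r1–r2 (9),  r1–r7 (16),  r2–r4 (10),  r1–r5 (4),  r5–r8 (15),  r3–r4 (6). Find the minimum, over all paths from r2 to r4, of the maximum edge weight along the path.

9

Comparing a few candidate routes:
r2-r4: max(10) = 10
r2-r1-r5-r4: max(9, 4, 9) = 9
r2-r0-r5-r1-r4: max(9, 8, 4, 9) = 9
r2-r1-r4: max(9, 9) = 9
r2-r0-r5-r4: max(9, 8, 9) = 9
r2-r0-r5-r7-r4: max(9, 8, 14, 13) = 14
The minimum achievable maximum is 9.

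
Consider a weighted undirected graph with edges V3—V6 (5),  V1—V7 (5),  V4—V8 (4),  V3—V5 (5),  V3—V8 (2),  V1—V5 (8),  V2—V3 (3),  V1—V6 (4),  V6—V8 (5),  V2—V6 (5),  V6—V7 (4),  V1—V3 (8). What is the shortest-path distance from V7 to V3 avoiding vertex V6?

Paths from V7 to V3 avoiding V6:
V7→V1→V3: 5 + 8 = 13
V7→V1→V5→V3: 5 + 8 + 5 = 18
The minimum is 13.

13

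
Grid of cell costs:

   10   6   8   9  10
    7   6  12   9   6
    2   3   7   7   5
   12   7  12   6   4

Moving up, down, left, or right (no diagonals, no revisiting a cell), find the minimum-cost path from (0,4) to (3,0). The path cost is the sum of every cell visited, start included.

52

Take r0c4 → r1c4 → r2c4 → r2c3 → r2c2 → r2c1 → r2c0 → r3c0 for a total of 10 + 6 + 5 + 7 + 7 + 3 + 2 + 12 = 52.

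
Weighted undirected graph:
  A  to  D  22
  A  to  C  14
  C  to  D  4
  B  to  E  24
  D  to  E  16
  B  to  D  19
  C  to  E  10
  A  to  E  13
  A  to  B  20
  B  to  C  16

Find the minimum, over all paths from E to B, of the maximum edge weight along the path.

16

A few of the E→B routes:
E-A-C-B: max(13, 14, 16) = 16
E-A-C-D-B: max(13, 14, 4, 19) = 19
E-D-C-B: max(16, 4, 16) = 16
E-C-B: max(10, 16) = 16
The minimum achievable maximum is 16.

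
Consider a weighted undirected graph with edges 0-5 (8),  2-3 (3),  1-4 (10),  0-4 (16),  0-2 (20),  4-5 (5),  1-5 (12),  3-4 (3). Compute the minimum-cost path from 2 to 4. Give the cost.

Paths from 2 to 4:
2 - 0 - 5 - 4: 20 + 8 + 5 = 33
2 - 0 - 4: 20 + 16 = 36
2 - 3 - 4: 3 + 3 = 6
2 - 0 - 5 - 1 - 4: 20 + 8 + 12 + 10 = 50
Shortest: 6.

6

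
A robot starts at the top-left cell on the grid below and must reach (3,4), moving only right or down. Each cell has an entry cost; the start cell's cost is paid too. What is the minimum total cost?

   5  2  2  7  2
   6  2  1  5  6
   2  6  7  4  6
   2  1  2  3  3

Cheapest: [0,0] -> [0,1] -> [1,1] -> [2,1] -> [3,1] -> [3,2] -> [3,3] -> [3,4]
  5 + 2 + 2 + 6 + 1 + 2 + 3 + 3 = 24

24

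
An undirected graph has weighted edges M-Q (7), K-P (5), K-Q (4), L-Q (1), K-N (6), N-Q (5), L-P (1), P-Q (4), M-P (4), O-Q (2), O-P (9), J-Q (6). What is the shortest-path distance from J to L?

7

Paths from J to L:
J -> Q -> K -> P -> L: 6 + 4 + 5 + 1 = 16
J -> Q -> N -> K -> P -> L: 6 + 5 + 6 + 5 + 1 = 23
J -> Q -> O -> P -> L: 6 + 2 + 9 + 1 = 18
J -> Q -> M -> P -> L: 6 + 7 + 4 + 1 = 18
J -> Q -> P -> L: 6 + 4 + 1 = 11
J -> Q -> L: 6 + 1 = 7
Best route has total 7.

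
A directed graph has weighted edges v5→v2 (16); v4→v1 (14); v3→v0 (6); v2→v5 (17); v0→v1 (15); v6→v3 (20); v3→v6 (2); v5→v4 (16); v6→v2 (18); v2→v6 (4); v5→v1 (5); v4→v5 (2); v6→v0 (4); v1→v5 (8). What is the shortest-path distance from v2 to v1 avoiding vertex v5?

Paths from v2 to v1 avoiding v5:
v2 - v6 - v3 - v0 - v1: 4 + 20 + 6 + 15 = 45
v2 - v6 - v0 - v1: 4 + 4 + 15 = 23
The minimum is 23.

23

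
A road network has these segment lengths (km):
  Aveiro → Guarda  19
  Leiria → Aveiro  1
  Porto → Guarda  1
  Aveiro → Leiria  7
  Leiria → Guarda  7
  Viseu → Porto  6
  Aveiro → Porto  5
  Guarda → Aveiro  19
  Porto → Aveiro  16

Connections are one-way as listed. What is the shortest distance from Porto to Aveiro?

16

Routes from Porto to Aveiro:
Porto → Aveiro: 16
Porto → Guarda → Aveiro: 1 + 19 = 20
Best route has total 16 km.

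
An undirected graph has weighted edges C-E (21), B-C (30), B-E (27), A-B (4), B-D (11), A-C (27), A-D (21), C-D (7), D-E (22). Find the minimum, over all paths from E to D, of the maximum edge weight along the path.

21

A few of the E→D routes:
E→B→D: max(27, 11) = 27
E→B→A→C→D: max(27, 4, 27, 7) = 27
E→D: max(22) = 22
E→C→D: max(21, 7) = 21
Smallest bottleneck: 21.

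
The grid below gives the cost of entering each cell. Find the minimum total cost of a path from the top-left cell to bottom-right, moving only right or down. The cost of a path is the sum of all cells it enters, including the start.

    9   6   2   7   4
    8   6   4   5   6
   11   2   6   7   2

34

Path [0,0] → [0,1] → [0,2] → [1,2] → [1,3] → [1,4] → [2,4]: 9 + 6 + 2 + 4 + 5 + 6 + 2 = 34.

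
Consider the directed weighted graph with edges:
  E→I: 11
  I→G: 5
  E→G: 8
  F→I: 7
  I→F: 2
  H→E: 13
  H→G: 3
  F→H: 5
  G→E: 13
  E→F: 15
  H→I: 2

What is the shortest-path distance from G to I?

24

Routes from G to I:
G - E - I: 13 + 11 = 24
G - E - F - H - I: 13 + 15 + 5 + 2 = 35
G - E - F - I: 13 + 15 + 7 = 35
The minimum is 24.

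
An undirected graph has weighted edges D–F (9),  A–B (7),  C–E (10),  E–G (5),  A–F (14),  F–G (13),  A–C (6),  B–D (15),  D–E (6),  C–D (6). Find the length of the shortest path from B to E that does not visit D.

23

Paths from B to E avoiding D:
B - A - C - E: 7 + 6 + 10 = 23
B - A - F - G - E: 7 + 14 + 13 + 5 = 39
Shortest: 23.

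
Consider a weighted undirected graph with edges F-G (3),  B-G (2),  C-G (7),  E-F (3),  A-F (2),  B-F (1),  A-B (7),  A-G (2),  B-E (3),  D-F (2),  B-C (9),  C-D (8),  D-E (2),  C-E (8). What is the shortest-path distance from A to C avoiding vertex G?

Some routes from A to C avoiding G:
A -> F -> B -> C: 2 + 1 + 9 = 12
A -> F -> B -> E -> C: 2 + 1 + 3 + 8 = 14
A -> F -> E -> C: 2 + 3 + 8 = 13
A -> F -> D -> C: 2 + 2 + 8 = 12
Shortest: 12.

12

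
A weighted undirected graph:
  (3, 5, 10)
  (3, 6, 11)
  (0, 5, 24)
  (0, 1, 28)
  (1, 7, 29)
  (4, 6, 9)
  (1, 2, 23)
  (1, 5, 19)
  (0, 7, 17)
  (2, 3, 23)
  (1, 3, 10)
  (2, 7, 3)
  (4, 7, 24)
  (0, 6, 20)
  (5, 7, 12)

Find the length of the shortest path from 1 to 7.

26

A few of the 1→7 routes:
1 -> 2 -> 7: 23 + 3 = 26
1 -> 0 -> 7: 28 + 17 = 45
1 -> 5 -> 7: 19 + 12 = 31
1 -> 3 -> 5 -> 7: 10 + 10 + 12 = 32
1 -> 3 -> 2 -> 7: 10 + 23 + 3 = 36
1 -> 7: 29
Best route has total 26.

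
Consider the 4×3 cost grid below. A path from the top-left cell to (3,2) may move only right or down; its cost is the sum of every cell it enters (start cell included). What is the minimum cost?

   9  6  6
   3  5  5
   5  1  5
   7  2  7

Take (0,0) (1,0) (1,1) (2,1) (3,1) (3,2) for a total of 9 + 3 + 5 + 1 + 2 + 7 = 27.

27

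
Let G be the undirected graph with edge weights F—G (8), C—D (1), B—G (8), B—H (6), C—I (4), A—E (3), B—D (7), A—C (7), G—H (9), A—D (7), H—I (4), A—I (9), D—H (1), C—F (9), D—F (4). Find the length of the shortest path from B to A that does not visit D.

19

Comparing a few candidate routes:
B-H-I-C-A: 6 + 4 + 4 + 7 = 21
B-G-F-C-A: 8 + 8 + 9 + 7 = 32
B-H-I-A: 6 + 4 + 9 = 19
B-G-H-I-A: 8 + 9 + 4 + 9 = 30
B-G-H-I-C-A: 8 + 9 + 4 + 4 + 7 = 32
Best route has total 19.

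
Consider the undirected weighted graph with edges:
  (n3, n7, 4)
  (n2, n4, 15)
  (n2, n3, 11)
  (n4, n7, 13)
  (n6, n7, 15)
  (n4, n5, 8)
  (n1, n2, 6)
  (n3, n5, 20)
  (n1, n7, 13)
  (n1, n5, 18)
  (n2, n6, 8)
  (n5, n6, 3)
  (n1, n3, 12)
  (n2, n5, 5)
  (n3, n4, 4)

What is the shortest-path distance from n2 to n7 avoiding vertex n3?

19

A few of the n2→n7 routes:
n2-n1-n7: 6 + 13 = 19
n2-n6-n7: 8 + 15 = 23
n2-n5-n6-n7: 5 + 3 + 15 = 23
Best route has total 19.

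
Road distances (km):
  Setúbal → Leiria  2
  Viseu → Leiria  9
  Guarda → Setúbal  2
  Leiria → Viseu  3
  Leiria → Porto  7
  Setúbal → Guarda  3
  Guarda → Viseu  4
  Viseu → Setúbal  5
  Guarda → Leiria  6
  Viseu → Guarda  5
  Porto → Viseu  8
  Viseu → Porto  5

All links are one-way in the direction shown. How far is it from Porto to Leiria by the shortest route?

Routes from Porto to Leiria:
Porto-Viseu-Setúbal-Guarda-Leiria: 8 + 5 + 3 + 6 = 22
Porto-Viseu-Leiria: 8 + 9 = 17
Porto-Viseu-Guarda-Setúbal-Leiria: 8 + 5 + 2 + 2 = 17
Porto-Viseu-Setúbal-Leiria: 8 + 5 + 2 = 15
Porto-Viseu-Guarda-Leiria: 8 + 5 + 6 = 19
Best route has total 15 km.

15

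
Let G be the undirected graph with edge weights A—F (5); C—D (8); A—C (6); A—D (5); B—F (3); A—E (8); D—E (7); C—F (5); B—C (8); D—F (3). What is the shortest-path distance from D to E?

7

Checking several routes:
D-C-F-A-E: 8 + 5 + 5 + 8 = 26
D-E: 7
D-F-C-A-E: 3 + 5 + 6 + 8 = 22
D-C-A-E: 8 + 6 + 8 = 22
D-F-A-E: 3 + 5 + 8 = 16
D-A-E: 5 + 8 = 13
The minimum is 7.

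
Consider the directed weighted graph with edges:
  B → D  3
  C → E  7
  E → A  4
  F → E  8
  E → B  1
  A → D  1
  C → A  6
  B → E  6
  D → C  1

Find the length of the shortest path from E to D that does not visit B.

Routes from E to D avoiding B:
E→A→D: 4 + 1 = 5
Best route has total 5.

5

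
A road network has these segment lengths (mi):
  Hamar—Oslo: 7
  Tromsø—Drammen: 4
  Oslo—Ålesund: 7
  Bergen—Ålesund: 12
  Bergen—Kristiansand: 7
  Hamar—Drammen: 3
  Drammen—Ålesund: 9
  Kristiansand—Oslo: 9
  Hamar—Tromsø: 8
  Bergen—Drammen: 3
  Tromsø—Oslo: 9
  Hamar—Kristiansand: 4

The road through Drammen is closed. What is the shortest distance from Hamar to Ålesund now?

14

A few of the Hamar→Ålesund routes:
Hamar-Kristiansand-Oslo-Ålesund: 4 + 9 + 7 = 20
Hamar-Oslo-Kristiansand-Bergen-Ålesund: 7 + 9 + 7 + 12 = 35
Hamar-Oslo-Ålesund: 7 + 7 = 14
Hamar-Kristiansand-Bergen-Ålesund: 4 + 7 + 12 = 23
Hamar-Tromsø-Oslo-Ålesund: 8 + 9 + 7 = 24
Shortest: 14 mi.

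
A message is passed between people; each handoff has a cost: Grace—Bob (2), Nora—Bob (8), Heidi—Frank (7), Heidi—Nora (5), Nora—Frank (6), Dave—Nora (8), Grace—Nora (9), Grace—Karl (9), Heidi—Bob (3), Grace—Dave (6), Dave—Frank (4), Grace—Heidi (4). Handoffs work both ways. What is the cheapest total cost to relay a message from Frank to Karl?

A few of the Frank→Karl routes:
Frank → Nora → Heidi → Grace → Karl: 6 + 5 + 4 + 9 = 24
Frank → Nora → Bob → Grace → Karl: 6 + 8 + 2 + 9 = 25
Frank → Heidi → Bob → Grace → Karl: 7 + 3 + 2 + 9 = 21
Frank → Dave → Grace → Karl: 4 + 6 + 9 = 19
Frank → Heidi → Grace → Karl: 7 + 4 + 9 = 20
Frank → Nora → Grace → Karl: 6 + 9 + 9 = 24
Best route has total 19.

19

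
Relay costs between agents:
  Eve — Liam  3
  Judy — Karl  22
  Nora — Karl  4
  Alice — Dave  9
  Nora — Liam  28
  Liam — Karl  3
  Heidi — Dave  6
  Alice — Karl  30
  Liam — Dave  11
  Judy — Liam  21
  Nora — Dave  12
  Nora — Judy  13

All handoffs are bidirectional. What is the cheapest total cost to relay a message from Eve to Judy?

A few of the Eve→Judy routes:
Eve -> Liam -> Dave -> Nora -> Judy: 3 + 11 + 12 + 13 = 39
Eve -> Liam -> Karl -> Nora -> Judy: 3 + 3 + 4 + 13 = 23
Eve -> Liam -> Karl -> Judy: 3 + 3 + 22 = 28
Eve -> Liam -> Judy: 3 + 21 = 24
Eve -> Liam -> Nora -> Judy: 3 + 28 + 13 = 44
The minimum is 23.

23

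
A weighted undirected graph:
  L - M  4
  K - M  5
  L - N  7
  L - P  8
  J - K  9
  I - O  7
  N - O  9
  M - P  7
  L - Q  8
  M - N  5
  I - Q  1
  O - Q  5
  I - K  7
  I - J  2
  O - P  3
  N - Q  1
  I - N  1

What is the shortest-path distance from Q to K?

8

A few of the Q→K routes:
Q -> N -> M -> K: 1 + 5 + 5 = 11
Q -> N -> I -> K: 1 + 1 + 7 = 9
Q -> I -> K: 1 + 7 = 8
Shortest: 8.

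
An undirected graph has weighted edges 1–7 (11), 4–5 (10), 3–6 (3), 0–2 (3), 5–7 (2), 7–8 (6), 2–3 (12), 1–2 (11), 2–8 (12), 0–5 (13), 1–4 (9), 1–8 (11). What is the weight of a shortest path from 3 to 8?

24

Comparing a few candidate routes:
3 -> 2 -> 8: 12 + 12 = 24
3 -> 2 -> 1 -> 8: 12 + 11 + 11 = 34
3 -> 2 -> 0 -> 5 -> 7 -> 8: 12 + 3 + 13 + 2 + 6 = 36
The minimum is 24.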